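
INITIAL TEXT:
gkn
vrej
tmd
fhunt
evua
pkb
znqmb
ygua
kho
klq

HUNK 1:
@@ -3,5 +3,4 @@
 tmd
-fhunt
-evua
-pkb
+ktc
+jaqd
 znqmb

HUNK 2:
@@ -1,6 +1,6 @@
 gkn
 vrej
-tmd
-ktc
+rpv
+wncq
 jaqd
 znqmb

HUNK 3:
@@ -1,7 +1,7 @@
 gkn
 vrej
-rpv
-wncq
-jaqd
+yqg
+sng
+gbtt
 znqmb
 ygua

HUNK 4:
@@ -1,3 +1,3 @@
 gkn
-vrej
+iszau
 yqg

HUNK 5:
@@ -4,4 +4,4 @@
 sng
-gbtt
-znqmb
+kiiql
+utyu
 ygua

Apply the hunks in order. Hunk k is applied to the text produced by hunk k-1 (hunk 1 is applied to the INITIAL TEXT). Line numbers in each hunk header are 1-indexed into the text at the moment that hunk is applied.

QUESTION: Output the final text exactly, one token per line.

Hunk 1: at line 3 remove [fhunt,evua,pkb] add [ktc,jaqd] -> 9 lines: gkn vrej tmd ktc jaqd znqmb ygua kho klq
Hunk 2: at line 1 remove [tmd,ktc] add [rpv,wncq] -> 9 lines: gkn vrej rpv wncq jaqd znqmb ygua kho klq
Hunk 3: at line 1 remove [rpv,wncq,jaqd] add [yqg,sng,gbtt] -> 9 lines: gkn vrej yqg sng gbtt znqmb ygua kho klq
Hunk 4: at line 1 remove [vrej] add [iszau] -> 9 lines: gkn iszau yqg sng gbtt znqmb ygua kho klq
Hunk 5: at line 4 remove [gbtt,znqmb] add [kiiql,utyu] -> 9 lines: gkn iszau yqg sng kiiql utyu ygua kho klq

Answer: gkn
iszau
yqg
sng
kiiql
utyu
ygua
kho
klq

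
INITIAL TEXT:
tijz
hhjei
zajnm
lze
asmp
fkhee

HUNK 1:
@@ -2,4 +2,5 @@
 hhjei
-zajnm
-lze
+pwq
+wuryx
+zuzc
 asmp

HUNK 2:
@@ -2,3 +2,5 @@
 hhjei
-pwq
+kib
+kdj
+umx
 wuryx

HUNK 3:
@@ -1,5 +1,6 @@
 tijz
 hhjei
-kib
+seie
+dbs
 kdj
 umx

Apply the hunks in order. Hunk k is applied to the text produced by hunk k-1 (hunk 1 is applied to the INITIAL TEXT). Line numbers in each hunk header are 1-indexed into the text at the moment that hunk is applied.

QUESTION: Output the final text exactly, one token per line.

Answer: tijz
hhjei
seie
dbs
kdj
umx
wuryx
zuzc
asmp
fkhee

Derivation:
Hunk 1: at line 2 remove [zajnm,lze] add [pwq,wuryx,zuzc] -> 7 lines: tijz hhjei pwq wuryx zuzc asmp fkhee
Hunk 2: at line 2 remove [pwq] add [kib,kdj,umx] -> 9 lines: tijz hhjei kib kdj umx wuryx zuzc asmp fkhee
Hunk 3: at line 1 remove [kib] add [seie,dbs] -> 10 lines: tijz hhjei seie dbs kdj umx wuryx zuzc asmp fkhee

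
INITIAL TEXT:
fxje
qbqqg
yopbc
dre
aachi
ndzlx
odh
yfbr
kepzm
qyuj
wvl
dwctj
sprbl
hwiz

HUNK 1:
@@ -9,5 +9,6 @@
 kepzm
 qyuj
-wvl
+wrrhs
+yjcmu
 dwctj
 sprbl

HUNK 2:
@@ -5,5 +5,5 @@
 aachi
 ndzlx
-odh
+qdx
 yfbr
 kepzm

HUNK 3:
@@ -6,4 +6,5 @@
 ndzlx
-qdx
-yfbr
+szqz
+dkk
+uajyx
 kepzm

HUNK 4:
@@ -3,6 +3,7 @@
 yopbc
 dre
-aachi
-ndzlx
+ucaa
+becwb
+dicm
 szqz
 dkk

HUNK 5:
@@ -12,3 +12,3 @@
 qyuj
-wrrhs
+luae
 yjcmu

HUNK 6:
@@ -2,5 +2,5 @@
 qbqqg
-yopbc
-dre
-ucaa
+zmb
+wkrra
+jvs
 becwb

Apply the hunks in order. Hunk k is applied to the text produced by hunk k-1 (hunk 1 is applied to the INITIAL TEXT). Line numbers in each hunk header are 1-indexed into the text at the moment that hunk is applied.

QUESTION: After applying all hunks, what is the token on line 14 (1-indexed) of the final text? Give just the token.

Answer: yjcmu

Derivation:
Hunk 1: at line 9 remove [wvl] add [wrrhs,yjcmu] -> 15 lines: fxje qbqqg yopbc dre aachi ndzlx odh yfbr kepzm qyuj wrrhs yjcmu dwctj sprbl hwiz
Hunk 2: at line 5 remove [odh] add [qdx] -> 15 lines: fxje qbqqg yopbc dre aachi ndzlx qdx yfbr kepzm qyuj wrrhs yjcmu dwctj sprbl hwiz
Hunk 3: at line 6 remove [qdx,yfbr] add [szqz,dkk,uajyx] -> 16 lines: fxje qbqqg yopbc dre aachi ndzlx szqz dkk uajyx kepzm qyuj wrrhs yjcmu dwctj sprbl hwiz
Hunk 4: at line 3 remove [aachi,ndzlx] add [ucaa,becwb,dicm] -> 17 lines: fxje qbqqg yopbc dre ucaa becwb dicm szqz dkk uajyx kepzm qyuj wrrhs yjcmu dwctj sprbl hwiz
Hunk 5: at line 12 remove [wrrhs] add [luae] -> 17 lines: fxje qbqqg yopbc dre ucaa becwb dicm szqz dkk uajyx kepzm qyuj luae yjcmu dwctj sprbl hwiz
Hunk 6: at line 2 remove [yopbc,dre,ucaa] add [zmb,wkrra,jvs] -> 17 lines: fxje qbqqg zmb wkrra jvs becwb dicm szqz dkk uajyx kepzm qyuj luae yjcmu dwctj sprbl hwiz
Final line 14: yjcmu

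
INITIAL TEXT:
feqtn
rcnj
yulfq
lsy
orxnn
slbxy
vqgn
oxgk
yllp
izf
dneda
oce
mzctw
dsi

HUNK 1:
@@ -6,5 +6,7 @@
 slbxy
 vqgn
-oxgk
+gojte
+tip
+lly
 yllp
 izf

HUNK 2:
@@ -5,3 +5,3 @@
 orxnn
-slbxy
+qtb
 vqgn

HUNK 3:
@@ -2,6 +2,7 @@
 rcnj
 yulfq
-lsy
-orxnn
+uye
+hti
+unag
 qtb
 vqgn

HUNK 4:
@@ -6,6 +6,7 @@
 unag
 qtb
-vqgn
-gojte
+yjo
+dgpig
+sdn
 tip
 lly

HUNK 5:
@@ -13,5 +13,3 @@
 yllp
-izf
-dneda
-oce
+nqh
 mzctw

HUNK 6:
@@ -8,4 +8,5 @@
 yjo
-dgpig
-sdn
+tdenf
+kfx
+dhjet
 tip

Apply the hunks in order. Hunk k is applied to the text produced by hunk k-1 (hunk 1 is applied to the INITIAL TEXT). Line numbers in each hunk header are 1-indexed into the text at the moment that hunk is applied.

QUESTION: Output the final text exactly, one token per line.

Hunk 1: at line 6 remove [oxgk] add [gojte,tip,lly] -> 16 lines: feqtn rcnj yulfq lsy orxnn slbxy vqgn gojte tip lly yllp izf dneda oce mzctw dsi
Hunk 2: at line 5 remove [slbxy] add [qtb] -> 16 lines: feqtn rcnj yulfq lsy orxnn qtb vqgn gojte tip lly yllp izf dneda oce mzctw dsi
Hunk 3: at line 2 remove [lsy,orxnn] add [uye,hti,unag] -> 17 lines: feqtn rcnj yulfq uye hti unag qtb vqgn gojte tip lly yllp izf dneda oce mzctw dsi
Hunk 4: at line 6 remove [vqgn,gojte] add [yjo,dgpig,sdn] -> 18 lines: feqtn rcnj yulfq uye hti unag qtb yjo dgpig sdn tip lly yllp izf dneda oce mzctw dsi
Hunk 5: at line 13 remove [izf,dneda,oce] add [nqh] -> 16 lines: feqtn rcnj yulfq uye hti unag qtb yjo dgpig sdn tip lly yllp nqh mzctw dsi
Hunk 6: at line 8 remove [dgpig,sdn] add [tdenf,kfx,dhjet] -> 17 lines: feqtn rcnj yulfq uye hti unag qtb yjo tdenf kfx dhjet tip lly yllp nqh mzctw dsi

Answer: feqtn
rcnj
yulfq
uye
hti
unag
qtb
yjo
tdenf
kfx
dhjet
tip
lly
yllp
nqh
mzctw
dsi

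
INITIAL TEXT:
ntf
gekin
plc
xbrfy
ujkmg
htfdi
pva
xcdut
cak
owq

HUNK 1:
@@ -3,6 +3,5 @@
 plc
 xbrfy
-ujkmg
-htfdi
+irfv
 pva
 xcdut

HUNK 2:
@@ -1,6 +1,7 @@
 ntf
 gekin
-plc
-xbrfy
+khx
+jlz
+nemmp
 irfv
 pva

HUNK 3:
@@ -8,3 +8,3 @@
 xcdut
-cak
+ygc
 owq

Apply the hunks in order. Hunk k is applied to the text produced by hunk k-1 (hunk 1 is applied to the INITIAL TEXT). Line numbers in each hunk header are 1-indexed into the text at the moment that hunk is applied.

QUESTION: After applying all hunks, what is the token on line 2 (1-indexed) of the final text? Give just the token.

Hunk 1: at line 3 remove [ujkmg,htfdi] add [irfv] -> 9 lines: ntf gekin plc xbrfy irfv pva xcdut cak owq
Hunk 2: at line 1 remove [plc,xbrfy] add [khx,jlz,nemmp] -> 10 lines: ntf gekin khx jlz nemmp irfv pva xcdut cak owq
Hunk 3: at line 8 remove [cak] add [ygc] -> 10 lines: ntf gekin khx jlz nemmp irfv pva xcdut ygc owq
Final line 2: gekin

Answer: gekin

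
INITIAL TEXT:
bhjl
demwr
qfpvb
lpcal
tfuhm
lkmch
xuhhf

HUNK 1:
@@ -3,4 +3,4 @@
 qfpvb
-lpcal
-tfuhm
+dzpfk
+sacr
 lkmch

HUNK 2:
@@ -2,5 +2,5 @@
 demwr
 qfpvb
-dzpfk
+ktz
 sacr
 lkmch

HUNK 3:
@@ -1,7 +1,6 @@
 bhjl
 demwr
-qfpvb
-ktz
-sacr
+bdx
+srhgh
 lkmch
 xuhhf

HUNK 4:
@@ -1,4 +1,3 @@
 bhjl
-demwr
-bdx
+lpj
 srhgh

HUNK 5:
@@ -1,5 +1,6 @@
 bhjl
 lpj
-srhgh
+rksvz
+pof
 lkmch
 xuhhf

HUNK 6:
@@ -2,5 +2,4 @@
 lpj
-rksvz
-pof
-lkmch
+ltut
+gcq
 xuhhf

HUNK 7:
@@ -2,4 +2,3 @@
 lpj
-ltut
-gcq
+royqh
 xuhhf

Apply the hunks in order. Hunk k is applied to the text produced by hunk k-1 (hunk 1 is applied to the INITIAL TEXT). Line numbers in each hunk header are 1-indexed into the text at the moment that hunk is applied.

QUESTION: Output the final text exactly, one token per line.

Answer: bhjl
lpj
royqh
xuhhf

Derivation:
Hunk 1: at line 3 remove [lpcal,tfuhm] add [dzpfk,sacr] -> 7 lines: bhjl demwr qfpvb dzpfk sacr lkmch xuhhf
Hunk 2: at line 2 remove [dzpfk] add [ktz] -> 7 lines: bhjl demwr qfpvb ktz sacr lkmch xuhhf
Hunk 3: at line 1 remove [qfpvb,ktz,sacr] add [bdx,srhgh] -> 6 lines: bhjl demwr bdx srhgh lkmch xuhhf
Hunk 4: at line 1 remove [demwr,bdx] add [lpj] -> 5 lines: bhjl lpj srhgh lkmch xuhhf
Hunk 5: at line 1 remove [srhgh] add [rksvz,pof] -> 6 lines: bhjl lpj rksvz pof lkmch xuhhf
Hunk 6: at line 2 remove [rksvz,pof,lkmch] add [ltut,gcq] -> 5 lines: bhjl lpj ltut gcq xuhhf
Hunk 7: at line 2 remove [ltut,gcq] add [royqh] -> 4 lines: bhjl lpj royqh xuhhf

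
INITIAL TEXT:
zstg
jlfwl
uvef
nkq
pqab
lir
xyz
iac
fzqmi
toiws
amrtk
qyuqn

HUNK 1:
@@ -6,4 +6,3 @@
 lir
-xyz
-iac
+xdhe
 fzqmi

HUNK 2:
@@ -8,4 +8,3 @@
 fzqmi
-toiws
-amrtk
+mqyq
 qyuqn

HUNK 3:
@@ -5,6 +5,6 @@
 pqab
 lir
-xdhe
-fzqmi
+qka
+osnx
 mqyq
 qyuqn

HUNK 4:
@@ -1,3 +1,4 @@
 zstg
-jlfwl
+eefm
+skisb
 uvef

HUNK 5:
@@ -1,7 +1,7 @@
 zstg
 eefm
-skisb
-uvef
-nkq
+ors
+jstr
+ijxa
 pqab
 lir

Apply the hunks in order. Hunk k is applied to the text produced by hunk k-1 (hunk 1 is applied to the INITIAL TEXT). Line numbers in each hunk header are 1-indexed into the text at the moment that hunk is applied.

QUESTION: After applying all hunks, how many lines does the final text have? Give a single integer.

Answer: 11

Derivation:
Hunk 1: at line 6 remove [xyz,iac] add [xdhe] -> 11 lines: zstg jlfwl uvef nkq pqab lir xdhe fzqmi toiws amrtk qyuqn
Hunk 2: at line 8 remove [toiws,amrtk] add [mqyq] -> 10 lines: zstg jlfwl uvef nkq pqab lir xdhe fzqmi mqyq qyuqn
Hunk 3: at line 5 remove [xdhe,fzqmi] add [qka,osnx] -> 10 lines: zstg jlfwl uvef nkq pqab lir qka osnx mqyq qyuqn
Hunk 4: at line 1 remove [jlfwl] add [eefm,skisb] -> 11 lines: zstg eefm skisb uvef nkq pqab lir qka osnx mqyq qyuqn
Hunk 5: at line 1 remove [skisb,uvef,nkq] add [ors,jstr,ijxa] -> 11 lines: zstg eefm ors jstr ijxa pqab lir qka osnx mqyq qyuqn
Final line count: 11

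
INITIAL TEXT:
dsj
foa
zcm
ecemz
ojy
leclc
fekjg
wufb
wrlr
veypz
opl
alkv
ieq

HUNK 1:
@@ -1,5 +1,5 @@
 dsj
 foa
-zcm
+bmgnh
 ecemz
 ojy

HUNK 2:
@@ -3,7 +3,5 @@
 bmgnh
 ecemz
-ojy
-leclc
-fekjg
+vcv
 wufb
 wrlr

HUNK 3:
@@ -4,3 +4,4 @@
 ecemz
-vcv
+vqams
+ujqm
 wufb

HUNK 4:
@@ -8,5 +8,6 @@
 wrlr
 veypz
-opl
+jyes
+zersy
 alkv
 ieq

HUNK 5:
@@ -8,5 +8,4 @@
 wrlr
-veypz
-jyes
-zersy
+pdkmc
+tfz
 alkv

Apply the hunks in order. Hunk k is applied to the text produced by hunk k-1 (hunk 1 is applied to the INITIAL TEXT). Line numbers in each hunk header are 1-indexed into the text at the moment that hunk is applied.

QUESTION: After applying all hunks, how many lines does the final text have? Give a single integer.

Answer: 12

Derivation:
Hunk 1: at line 1 remove [zcm] add [bmgnh] -> 13 lines: dsj foa bmgnh ecemz ojy leclc fekjg wufb wrlr veypz opl alkv ieq
Hunk 2: at line 3 remove [ojy,leclc,fekjg] add [vcv] -> 11 lines: dsj foa bmgnh ecemz vcv wufb wrlr veypz opl alkv ieq
Hunk 3: at line 4 remove [vcv] add [vqams,ujqm] -> 12 lines: dsj foa bmgnh ecemz vqams ujqm wufb wrlr veypz opl alkv ieq
Hunk 4: at line 8 remove [opl] add [jyes,zersy] -> 13 lines: dsj foa bmgnh ecemz vqams ujqm wufb wrlr veypz jyes zersy alkv ieq
Hunk 5: at line 8 remove [veypz,jyes,zersy] add [pdkmc,tfz] -> 12 lines: dsj foa bmgnh ecemz vqams ujqm wufb wrlr pdkmc tfz alkv ieq
Final line count: 12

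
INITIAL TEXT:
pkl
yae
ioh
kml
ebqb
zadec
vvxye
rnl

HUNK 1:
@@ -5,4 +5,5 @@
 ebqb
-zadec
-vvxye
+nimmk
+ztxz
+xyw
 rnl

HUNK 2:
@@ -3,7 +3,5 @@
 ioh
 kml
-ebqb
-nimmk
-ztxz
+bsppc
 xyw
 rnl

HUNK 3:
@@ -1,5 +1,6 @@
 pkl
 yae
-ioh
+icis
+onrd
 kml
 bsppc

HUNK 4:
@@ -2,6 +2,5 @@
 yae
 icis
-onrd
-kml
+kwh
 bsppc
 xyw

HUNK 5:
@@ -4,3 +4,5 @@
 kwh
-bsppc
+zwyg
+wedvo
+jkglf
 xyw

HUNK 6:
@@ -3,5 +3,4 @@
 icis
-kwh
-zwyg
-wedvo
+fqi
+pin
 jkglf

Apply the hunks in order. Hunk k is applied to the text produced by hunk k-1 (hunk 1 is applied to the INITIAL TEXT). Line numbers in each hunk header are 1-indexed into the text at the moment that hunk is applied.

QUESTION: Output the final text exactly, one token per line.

Hunk 1: at line 5 remove [zadec,vvxye] add [nimmk,ztxz,xyw] -> 9 lines: pkl yae ioh kml ebqb nimmk ztxz xyw rnl
Hunk 2: at line 3 remove [ebqb,nimmk,ztxz] add [bsppc] -> 7 lines: pkl yae ioh kml bsppc xyw rnl
Hunk 3: at line 1 remove [ioh] add [icis,onrd] -> 8 lines: pkl yae icis onrd kml bsppc xyw rnl
Hunk 4: at line 2 remove [onrd,kml] add [kwh] -> 7 lines: pkl yae icis kwh bsppc xyw rnl
Hunk 5: at line 4 remove [bsppc] add [zwyg,wedvo,jkglf] -> 9 lines: pkl yae icis kwh zwyg wedvo jkglf xyw rnl
Hunk 6: at line 3 remove [kwh,zwyg,wedvo] add [fqi,pin] -> 8 lines: pkl yae icis fqi pin jkglf xyw rnl

Answer: pkl
yae
icis
fqi
pin
jkglf
xyw
rnl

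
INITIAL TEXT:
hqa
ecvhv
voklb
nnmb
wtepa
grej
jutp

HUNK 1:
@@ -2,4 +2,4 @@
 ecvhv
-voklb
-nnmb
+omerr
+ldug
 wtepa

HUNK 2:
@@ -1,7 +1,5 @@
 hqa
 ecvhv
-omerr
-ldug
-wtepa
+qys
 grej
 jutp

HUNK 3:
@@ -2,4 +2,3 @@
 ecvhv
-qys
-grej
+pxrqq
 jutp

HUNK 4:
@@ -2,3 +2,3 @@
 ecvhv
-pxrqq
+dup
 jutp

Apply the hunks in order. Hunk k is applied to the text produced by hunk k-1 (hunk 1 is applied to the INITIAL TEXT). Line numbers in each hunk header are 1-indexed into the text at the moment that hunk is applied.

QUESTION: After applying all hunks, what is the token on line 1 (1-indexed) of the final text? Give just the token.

Answer: hqa

Derivation:
Hunk 1: at line 2 remove [voklb,nnmb] add [omerr,ldug] -> 7 lines: hqa ecvhv omerr ldug wtepa grej jutp
Hunk 2: at line 1 remove [omerr,ldug,wtepa] add [qys] -> 5 lines: hqa ecvhv qys grej jutp
Hunk 3: at line 2 remove [qys,grej] add [pxrqq] -> 4 lines: hqa ecvhv pxrqq jutp
Hunk 4: at line 2 remove [pxrqq] add [dup] -> 4 lines: hqa ecvhv dup jutp
Final line 1: hqa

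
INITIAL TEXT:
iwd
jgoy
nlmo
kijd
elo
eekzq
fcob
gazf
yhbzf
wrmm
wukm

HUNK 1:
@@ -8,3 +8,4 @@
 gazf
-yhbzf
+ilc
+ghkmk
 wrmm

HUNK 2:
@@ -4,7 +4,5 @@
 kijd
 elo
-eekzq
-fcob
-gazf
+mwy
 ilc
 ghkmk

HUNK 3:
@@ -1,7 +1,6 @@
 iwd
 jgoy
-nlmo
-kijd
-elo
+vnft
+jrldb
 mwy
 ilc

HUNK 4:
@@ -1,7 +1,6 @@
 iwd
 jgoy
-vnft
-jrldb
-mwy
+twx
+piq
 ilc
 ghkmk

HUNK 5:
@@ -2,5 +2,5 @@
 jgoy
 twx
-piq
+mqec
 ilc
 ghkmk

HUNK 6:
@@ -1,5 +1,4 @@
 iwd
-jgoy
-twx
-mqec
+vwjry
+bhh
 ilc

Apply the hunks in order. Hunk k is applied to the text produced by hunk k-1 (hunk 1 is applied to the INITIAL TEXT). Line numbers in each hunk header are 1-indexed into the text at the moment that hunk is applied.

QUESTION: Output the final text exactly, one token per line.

Answer: iwd
vwjry
bhh
ilc
ghkmk
wrmm
wukm

Derivation:
Hunk 1: at line 8 remove [yhbzf] add [ilc,ghkmk] -> 12 lines: iwd jgoy nlmo kijd elo eekzq fcob gazf ilc ghkmk wrmm wukm
Hunk 2: at line 4 remove [eekzq,fcob,gazf] add [mwy] -> 10 lines: iwd jgoy nlmo kijd elo mwy ilc ghkmk wrmm wukm
Hunk 3: at line 1 remove [nlmo,kijd,elo] add [vnft,jrldb] -> 9 lines: iwd jgoy vnft jrldb mwy ilc ghkmk wrmm wukm
Hunk 4: at line 1 remove [vnft,jrldb,mwy] add [twx,piq] -> 8 lines: iwd jgoy twx piq ilc ghkmk wrmm wukm
Hunk 5: at line 2 remove [piq] add [mqec] -> 8 lines: iwd jgoy twx mqec ilc ghkmk wrmm wukm
Hunk 6: at line 1 remove [jgoy,twx,mqec] add [vwjry,bhh] -> 7 lines: iwd vwjry bhh ilc ghkmk wrmm wukm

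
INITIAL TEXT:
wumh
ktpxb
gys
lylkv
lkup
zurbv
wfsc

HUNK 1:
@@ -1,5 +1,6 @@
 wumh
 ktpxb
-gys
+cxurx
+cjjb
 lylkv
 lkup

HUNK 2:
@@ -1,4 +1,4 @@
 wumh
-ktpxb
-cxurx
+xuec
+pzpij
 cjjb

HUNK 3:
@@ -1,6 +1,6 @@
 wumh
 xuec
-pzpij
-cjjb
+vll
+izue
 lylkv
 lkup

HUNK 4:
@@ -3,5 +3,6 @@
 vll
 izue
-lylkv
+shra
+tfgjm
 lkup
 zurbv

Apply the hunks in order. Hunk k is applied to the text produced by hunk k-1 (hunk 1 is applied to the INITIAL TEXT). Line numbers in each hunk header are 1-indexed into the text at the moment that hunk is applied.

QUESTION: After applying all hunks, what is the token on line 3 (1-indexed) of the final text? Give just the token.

Answer: vll

Derivation:
Hunk 1: at line 1 remove [gys] add [cxurx,cjjb] -> 8 lines: wumh ktpxb cxurx cjjb lylkv lkup zurbv wfsc
Hunk 2: at line 1 remove [ktpxb,cxurx] add [xuec,pzpij] -> 8 lines: wumh xuec pzpij cjjb lylkv lkup zurbv wfsc
Hunk 3: at line 1 remove [pzpij,cjjb] add [vll,izue] -> 8 lines: wumh xuec vll izue lylkv lkup zurbv wfsc
Hunk 4: at line 3 remove [lylkv] add [shra,tfgjm] -> 9 lines: wumh xuec vll izue shra tfgjm lkup zurbv wfsc
Final line 3: vll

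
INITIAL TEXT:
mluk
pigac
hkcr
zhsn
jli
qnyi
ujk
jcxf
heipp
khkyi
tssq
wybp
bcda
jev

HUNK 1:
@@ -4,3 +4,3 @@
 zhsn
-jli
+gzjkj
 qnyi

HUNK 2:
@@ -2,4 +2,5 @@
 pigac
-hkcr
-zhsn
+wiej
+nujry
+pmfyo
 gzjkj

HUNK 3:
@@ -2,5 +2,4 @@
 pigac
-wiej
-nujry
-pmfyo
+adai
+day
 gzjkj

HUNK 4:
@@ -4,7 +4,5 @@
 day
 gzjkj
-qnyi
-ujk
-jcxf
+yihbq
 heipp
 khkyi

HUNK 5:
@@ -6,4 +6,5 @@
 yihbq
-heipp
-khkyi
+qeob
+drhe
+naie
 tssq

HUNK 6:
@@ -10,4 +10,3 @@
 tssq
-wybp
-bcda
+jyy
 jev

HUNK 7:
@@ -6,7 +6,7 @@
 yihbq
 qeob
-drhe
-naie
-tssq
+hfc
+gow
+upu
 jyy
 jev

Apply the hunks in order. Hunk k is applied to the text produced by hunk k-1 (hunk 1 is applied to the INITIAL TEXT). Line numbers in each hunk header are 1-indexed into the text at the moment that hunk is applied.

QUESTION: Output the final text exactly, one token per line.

Answer: mluk
pigac
adai
day
gzjkj
yihbq
qeob
hfc
gow
upu
jyy
jev

Derivation:
Hunk 1: at line 4 remove [jli] add [gzjkj] -> 14 lines: mluk pigac hkcr zhsn gzjkj qnyi ujk jcxf heipp khkyi tssq wybp bcda jev
Hunk 2: at line 2 remove [hkcr,zhsn] add [wiej,nujry,pmfyo] -> 15 lines: mluk pigac wiej nujry pmfyo gzjkj qnyi ujk jcxf heipp khkyi tssq wybp bcda jev
Hunk 3: at line 2 remove [wiej,nujry,pmfyo] add [adai,day] -> 14 lines: mluk pigac adai day gzjkj qnyi ujk jcxf heipp khkyi tssq wybp bcda jev
Hunk 4: at line 4 remove [qnyi,ujk,jcxf] add [yihbq] -> 12 lines: mluk pigac adai day gzjkj yihbq heipp khkyi tssq wybp bcda jev
Hunk 5: at line 6 remove [heipp,khkyi] add [qeob,drhe,naie] -> 13 lines: mluk pigac adai day gzjkj yihbq qeob drhe naie tssq wybp bcda jev
Hunk 6: at line 10 remove [wybp,bcda] add [jyy] -> 12 lines: mluk pigac adai day gzjkj yihbq qeob drhe naie tssq jyy jev
Hunk 7: at line 6 remove [drhe,naie,tssq] add [hfc,gow,upu] -> 12 lines: mluk pigac adai day gzjkj yihbq qeob hfc gow upu jyy jev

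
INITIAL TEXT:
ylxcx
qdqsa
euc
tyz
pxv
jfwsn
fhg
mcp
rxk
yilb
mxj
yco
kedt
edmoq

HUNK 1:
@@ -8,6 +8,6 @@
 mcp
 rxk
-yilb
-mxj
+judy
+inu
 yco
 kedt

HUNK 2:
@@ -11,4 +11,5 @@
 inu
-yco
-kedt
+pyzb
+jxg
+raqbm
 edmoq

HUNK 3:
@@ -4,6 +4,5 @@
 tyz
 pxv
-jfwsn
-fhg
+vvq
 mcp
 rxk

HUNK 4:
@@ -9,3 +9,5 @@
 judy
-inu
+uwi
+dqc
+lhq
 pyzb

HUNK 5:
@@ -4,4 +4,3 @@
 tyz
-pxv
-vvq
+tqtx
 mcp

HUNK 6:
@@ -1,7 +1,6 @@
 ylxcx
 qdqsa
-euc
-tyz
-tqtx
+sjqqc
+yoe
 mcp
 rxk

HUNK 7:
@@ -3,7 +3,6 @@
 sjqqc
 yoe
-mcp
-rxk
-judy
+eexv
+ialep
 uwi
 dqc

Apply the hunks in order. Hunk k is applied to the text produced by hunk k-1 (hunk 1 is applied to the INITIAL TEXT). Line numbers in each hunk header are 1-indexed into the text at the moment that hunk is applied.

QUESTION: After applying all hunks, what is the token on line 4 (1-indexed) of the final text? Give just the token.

Answer: yoe

Derivation:
Hunk 1: at line 8 remove [yilb,mxj] add [judy,inu] -> 14 lines: ylxcx qdqsa euc tyz pxv jfwsn fhg mcp rxk judy inu yco kedt edmoq
Hunk 2: at line 11 remove [yco,kedt] add [pyzb,jxg,raqbm] -> 15 lines: ylxcx qdqsa euc tyz pxv jfwsn fhg mcp rxk judy inu pyzb jxg raqbm edmoq
Hunk 3: at line 4 remove [jfwsn,fhg] add [vvq] -> 14 lines: ylxcx qdqsa euc tyz pxv vvq mcp rxk judy inu pyzb jxg raqbm edmoq
Hunk 4: at line 9 remove [inu] add [uwi,dqc,lhq] -> 16 lines: ylxcx qdqsa euc tyz pxv vvq mcp rxk judy uwi dqc lhq pyzb jxg raqbm edmoq
Hunk 5: at line 4 remove [pxv,vvq] add [tqtx] -> 15 lines: ylxcx qdqsa euc tyz tqtx mcp rxk judy uwi dqc lhq pyzb jxg raqbm edmoq
Hunk 6: at line 1 remove [euc,tyz,tqtx] add [sjqqc,yoe] -> 14 lines: ylxcx qdqsa sjqqc yoe mcp rxk judy uwi dqc lhq pyzb jxg raqbm edmoq
Hunk 7: at line 3 remove [mcp,rxk,judy] add [eexv,ialep] -> 13 lines: ylxcx qdqsa sjqqc yoe eexv ialep uwi dqc lhq pyzb jxg raqbm edmoq
Final line 4: yoe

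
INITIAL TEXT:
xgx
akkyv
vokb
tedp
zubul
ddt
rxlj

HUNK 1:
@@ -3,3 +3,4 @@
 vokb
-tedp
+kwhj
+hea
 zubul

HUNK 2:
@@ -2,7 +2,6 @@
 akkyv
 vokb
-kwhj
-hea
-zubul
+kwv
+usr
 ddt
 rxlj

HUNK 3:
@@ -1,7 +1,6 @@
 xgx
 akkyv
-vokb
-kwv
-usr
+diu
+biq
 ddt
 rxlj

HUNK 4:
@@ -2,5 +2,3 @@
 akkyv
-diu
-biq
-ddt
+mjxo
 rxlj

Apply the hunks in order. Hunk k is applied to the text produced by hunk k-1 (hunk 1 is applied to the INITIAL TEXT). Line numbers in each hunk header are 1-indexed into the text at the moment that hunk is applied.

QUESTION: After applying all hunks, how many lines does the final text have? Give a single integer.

Answer: 4

Derivation:
Hunk 1: at line 3 remove [tedp] add [kwhj,hea] -> 8 lines: xgx akkyv vokb kwhj hea zubul ddt rxlj
Hunk 2: at line 2 remove [kwhj,hea,zubul] add [kwv,usr] -> 7 lines: xgx akkyv vokb kwv usr ddt rxlj
Hunk 3: at line 1 remove [vokb,kwv,usr] add [diu,biq] -> 6 lines: xgx akkyv diu biq ddt rxlj
Hunk 4: at line 2 remove [diu,biq,ddt] add [mjxo] -> 4 lines: xgx akkyv mjxo rxlj
Final line count: 4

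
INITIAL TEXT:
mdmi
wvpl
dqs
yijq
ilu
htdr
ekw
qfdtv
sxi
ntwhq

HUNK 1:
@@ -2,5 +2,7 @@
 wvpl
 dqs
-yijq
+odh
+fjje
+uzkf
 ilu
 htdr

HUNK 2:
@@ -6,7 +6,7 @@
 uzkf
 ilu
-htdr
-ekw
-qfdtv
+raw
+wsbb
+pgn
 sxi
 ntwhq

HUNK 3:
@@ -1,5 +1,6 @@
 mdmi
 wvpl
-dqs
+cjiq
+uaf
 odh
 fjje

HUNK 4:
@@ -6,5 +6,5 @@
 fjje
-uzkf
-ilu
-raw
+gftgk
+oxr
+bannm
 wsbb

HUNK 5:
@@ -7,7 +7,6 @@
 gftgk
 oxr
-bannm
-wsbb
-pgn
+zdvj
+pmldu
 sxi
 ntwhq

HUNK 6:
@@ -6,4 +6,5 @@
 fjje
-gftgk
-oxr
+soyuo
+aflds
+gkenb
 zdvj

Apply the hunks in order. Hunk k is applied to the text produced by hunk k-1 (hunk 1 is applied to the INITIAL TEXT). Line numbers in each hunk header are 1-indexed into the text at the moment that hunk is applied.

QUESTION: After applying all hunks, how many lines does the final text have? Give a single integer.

Hunk 1: at line 2 remove [yijq] add [odh,fjje,uzkf] -> 12 lines: mdmi wvpl dqs odh fjje uzkf ilu htdr ekw qfdtv sxi ntwhq
Hunk 2: at line 6 remove [htdr,ekw,qfdtv] add [raw,wsbb,pgn] -> 12 lines: mdmi wvpl dqs odh fjje uzkf ilu raw wsbb pgn sxi ntwhq
Hunk 3: at line 1 remove [dqs] add [cjiq,uaf] -> 13 lines: mdmi wvpl cjiq uaf odh fjje uzkf ilu raw wsbb pgn sxi ntwhq
Hunk 4: at line 6 remove [uzkf,ilu,raw] add [gftgk,oxr,bannm] -> 13 lines: mdmi wvpl cjiq uaf odh fjje gftgk oxr bannm wsbb pgn sxi ntwhq
Hunk 5: at line 7 remove [bannm,wsbb,pgn] add [zdvj,pmldu] -> 12 lines: mdmi wvpl cjiq uaf odh fjje gftgk oxr zdvj pmldu sxi ntwhq
Hunk 6: at line 6 remove [gftgk,oxr] add [soyuo,aflds,gkenb] -> 13 lines: mdmi wvpl cjiq uaf odh fjje soyuo aflds gkenb zdvj pmldu sxi ntwhq
Final line count: 13

Answer: 13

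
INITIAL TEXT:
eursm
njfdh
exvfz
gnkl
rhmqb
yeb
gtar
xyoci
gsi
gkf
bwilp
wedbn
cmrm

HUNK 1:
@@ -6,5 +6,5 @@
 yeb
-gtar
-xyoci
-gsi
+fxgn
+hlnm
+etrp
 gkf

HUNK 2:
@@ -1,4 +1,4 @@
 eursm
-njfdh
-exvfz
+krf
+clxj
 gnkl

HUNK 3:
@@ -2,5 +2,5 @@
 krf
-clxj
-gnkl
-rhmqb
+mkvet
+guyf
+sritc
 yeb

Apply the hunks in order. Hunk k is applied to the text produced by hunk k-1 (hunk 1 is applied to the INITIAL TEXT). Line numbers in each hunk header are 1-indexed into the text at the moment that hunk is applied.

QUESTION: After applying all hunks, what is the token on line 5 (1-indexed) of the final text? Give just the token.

Answer: sritc

Derivation:
Hunk 1: at line 6 remove [gtar,xyoci,gsi] add [fxgn,hlnm,etrp] -> 13 lines: eursm njfdh exvfz gnkl rhmqb yeb fxgn hlnm etrp gkf bwilp wedbn cmrm
Hunk 2: at line 1 remove [njfdh,exvfz] add [krf,clxj] -> 13 lines: eursm krf clxj gnkl rhmqb yeb fxgn hlnm etrp gkf bwilp wedbn cmrm
Hunk 3: at line 2 remove [clxj,gnkl,rhmqb] add [mkvet,guyf,sritc] -> 13 lines: eursm krf mkvet guyf sritc yeb fxgn hlnm etrp gkf bwilp wedbn cmrm
Final line 5: sritc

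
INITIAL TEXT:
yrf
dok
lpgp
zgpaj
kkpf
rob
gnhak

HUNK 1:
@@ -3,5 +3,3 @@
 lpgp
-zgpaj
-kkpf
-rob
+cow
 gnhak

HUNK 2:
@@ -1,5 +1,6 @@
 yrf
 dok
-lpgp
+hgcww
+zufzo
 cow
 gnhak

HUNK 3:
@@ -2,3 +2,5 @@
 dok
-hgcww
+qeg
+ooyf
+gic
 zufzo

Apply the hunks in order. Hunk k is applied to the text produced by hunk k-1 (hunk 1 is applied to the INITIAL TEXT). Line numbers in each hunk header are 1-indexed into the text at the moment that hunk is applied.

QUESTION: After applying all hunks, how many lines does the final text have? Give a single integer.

Hunk 1: at line 3 remove [zgpaj,kkpf,rob] add [cow] -> 5 lines: yrf dok lpgp cow gnhak
Hunk 2: at line 1 remove [lpgp] add [hgcww,zufzo] -> 6 lines: yrf dok hgcww zufzo cow gnhak
Hunk 3: at line 2 remove [hgcww] add [qeg,ooyf,gic] -> 8 lines: yrf dok qeg ooyf gic zufzo cow gnhak
Final line count: 8

Answer: 8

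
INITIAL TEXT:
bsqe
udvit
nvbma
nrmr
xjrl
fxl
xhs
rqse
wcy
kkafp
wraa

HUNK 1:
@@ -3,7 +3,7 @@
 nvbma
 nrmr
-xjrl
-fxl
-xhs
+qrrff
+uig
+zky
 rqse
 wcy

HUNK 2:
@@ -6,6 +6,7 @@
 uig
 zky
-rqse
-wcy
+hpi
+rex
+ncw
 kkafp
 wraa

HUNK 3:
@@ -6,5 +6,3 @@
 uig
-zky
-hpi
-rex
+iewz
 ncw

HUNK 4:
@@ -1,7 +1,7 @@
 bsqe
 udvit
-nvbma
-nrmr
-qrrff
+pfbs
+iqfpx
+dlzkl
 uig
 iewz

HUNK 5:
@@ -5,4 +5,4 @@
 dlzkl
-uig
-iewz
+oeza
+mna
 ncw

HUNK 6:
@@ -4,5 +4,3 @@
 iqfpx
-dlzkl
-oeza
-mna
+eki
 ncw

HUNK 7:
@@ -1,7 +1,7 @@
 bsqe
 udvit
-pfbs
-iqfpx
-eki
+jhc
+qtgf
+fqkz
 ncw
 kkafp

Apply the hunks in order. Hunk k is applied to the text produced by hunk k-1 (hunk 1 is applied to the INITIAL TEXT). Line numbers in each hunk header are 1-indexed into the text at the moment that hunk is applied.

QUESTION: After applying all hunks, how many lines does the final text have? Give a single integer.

Hunk 1: at line 3 remove [xjrl,fxl,xhs] add [qrrff,uig,zky] -> 11 lines: bsqe udvit nvbma nrmr qrrff uig zky rqse wcy kkafp wraa
Hunk 2: at line 6 remove [rqse,wcy] add [hpi,rex,ncw] -> 12 lines: bsqe udvit nvbma nrmr qrrff uig zky hpi rex ncw kkafp wraa
Hunk 3: at line 6 remove [zky,hpi,rex] add [iewz] -> 10 lines: bsqe udvit nvbma nrmr qrrff uig iewz ncw kkafp wraa
Hunk 4: at line 1 remove [nvbma,nrmr,qrrff] add [pfbs,iqfpx,dlzkl] -> 10 lines: bsqe udvit pfbs iqfpx dlzkl uig iewz ncw kkafp wraa
Hunk 5: at line 5 remove [uig,iewz] add [oeza,mna] -> 10 lines: bsqe udvit pfbs iqfpx dlzkl oeza mna ncw kkafp wraa
Hunk 6: at line 4 remove [dlzkl,oeza,mna] add [eki] -> 8 lines: bsqe udvit pfbs iqfpx eki ncw kkafp wraa
Hunk 7: at line 1 remove [pfbs,iqfpx,eki] add [jhc,qtgf,fqkz] -> 8 lines: bsqe udvit jhc qtgf fqkz ncw kkafp wraa
Final line count: 8

Answer: 8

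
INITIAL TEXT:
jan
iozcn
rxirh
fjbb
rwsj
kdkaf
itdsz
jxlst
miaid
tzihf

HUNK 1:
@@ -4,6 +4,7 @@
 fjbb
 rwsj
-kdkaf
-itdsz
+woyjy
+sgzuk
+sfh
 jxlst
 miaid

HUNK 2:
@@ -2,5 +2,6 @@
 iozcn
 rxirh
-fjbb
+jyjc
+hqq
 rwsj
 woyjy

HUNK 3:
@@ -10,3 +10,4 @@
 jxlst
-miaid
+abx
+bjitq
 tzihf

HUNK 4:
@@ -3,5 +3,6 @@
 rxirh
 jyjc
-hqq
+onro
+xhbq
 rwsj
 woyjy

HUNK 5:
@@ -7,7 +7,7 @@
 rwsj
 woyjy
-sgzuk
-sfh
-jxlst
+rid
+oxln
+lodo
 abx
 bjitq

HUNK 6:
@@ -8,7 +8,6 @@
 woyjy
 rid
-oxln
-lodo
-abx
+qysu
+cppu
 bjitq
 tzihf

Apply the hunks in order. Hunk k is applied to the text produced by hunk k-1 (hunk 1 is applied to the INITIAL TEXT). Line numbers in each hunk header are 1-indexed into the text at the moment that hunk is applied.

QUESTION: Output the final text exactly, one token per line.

Answer: jan
iozcn
rxirh
jyjc
onro
xhbq
rwsj
woyjy
rid
qysu
cppu
bjitq
tzihf

Derivation:
Hunk 1: at line 4 remove [kdkaf,itdsz] add [woyjy,sgzuk,sfh] -> 11 lines: jan iozcn rxirh fjbb rwsj woyjy sgzuk sfh jxlst miaid tzihf
Hunk 2: at line 2 remove [fjbb] add [jyjc,hqq] -> 12 lines: jan iozcn rxirh jyjc hqq rwsj woyjy sgzuk sfh jxlst miaid tzihf
Hunk 3: at line 10 remove [miaid] add [abx,bjitq] -> 13 lines: jan iozcn rxirh jyjc hqq rwsj woyjy sgzuk sfh jxlst abx bjitq tzihf
Hunk 4: at line 3 remove [hqq] add [onro,xhbq] -> 14 lines: jan iozcn rxirh jyjc onro xhbq rwsj woyjy sgzuk sfh jxlst abx bjitq tzihf
Hunk 5: at line 7 remove [sgzuk,sfh,jxlst] add [rid,oxln,lodo] -> 14 lines: jan iozcn rxirh jyjc onro xhbq rwsj woyjy rid oxln lodo abx bjitq tzihf
Hunk 6: at line 8 remove [oxln,lodo,abx] add [qysu,cppu] -> 13 lines: jan iozcn rxirh jyjc onro xhbq rwsj woyjy rid qysu cppu bjitq tzihf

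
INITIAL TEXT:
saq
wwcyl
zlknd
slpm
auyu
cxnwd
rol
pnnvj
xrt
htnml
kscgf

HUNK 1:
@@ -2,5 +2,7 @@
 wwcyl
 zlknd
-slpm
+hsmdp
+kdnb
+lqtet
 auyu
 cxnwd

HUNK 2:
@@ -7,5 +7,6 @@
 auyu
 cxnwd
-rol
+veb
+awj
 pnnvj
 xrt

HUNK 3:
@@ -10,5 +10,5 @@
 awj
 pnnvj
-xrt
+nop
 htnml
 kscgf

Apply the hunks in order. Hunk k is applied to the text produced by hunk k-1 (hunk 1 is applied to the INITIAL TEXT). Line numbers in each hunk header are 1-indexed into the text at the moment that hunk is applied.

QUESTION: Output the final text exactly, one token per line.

Hunk 1: at line 2 remove [slpm] add [hsmdp,kdnb,lqtet] -> 13 lines: saq wwcyl zlknd hsmdp kdnb lqtet auyu cxnwd rol pnnvj xrt htnml kscgf
Hunk 2: at line 7 remove [rol] add [veb,awj] -> 14 lines: saq wwcyl zlknd hsmdp kdnb lqtet auyu cxnwd veb awj pnnvj xrt htnml kscgf
Hunk 3: at line 10 remove [xrt] add [nop] -> 14 lines: saq wwcyl zlknd hsmdp kdnb lqtet auyu cxnwd veb awj pnnvj nop htnml kscgf

Answer: saq
wwcyl
zlknd
hsmdp
kdnb
lqtet
auyu
cxnwd
veb
awj
pnnvj
nop
htnml
kscgf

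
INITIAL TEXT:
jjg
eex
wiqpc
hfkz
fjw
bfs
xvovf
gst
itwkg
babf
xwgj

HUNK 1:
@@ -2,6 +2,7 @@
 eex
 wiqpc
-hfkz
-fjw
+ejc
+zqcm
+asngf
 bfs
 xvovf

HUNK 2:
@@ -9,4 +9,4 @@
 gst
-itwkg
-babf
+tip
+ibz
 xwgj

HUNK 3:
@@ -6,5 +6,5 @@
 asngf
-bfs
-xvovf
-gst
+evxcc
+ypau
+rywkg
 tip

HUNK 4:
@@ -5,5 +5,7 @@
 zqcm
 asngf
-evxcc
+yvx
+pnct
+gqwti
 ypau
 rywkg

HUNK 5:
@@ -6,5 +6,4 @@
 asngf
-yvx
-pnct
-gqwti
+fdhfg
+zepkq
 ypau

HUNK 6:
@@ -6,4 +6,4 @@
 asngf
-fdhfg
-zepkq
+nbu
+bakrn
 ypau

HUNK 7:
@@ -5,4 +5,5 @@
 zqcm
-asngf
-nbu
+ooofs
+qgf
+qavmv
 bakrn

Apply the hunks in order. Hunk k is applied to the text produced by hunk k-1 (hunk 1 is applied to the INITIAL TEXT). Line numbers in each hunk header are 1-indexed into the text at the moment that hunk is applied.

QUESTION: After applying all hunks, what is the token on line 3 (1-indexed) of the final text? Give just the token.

Answer: wiqpc

Derivation:
Hunk 1: at line 2 remove [hfkz,fjw] add [ejc,zqcm,asngf] -> 12 lines: jjg eex wiqpc ejc zqcm asngf bfs xvovf gst itwkg babf xwgj
Hunk 2: at line 9 remove [itwkg,babf] add [tip,ibz] -> 12 lines: jjg eex wiqpc ejc zqcm asngf bfs xvovf gst tip ibz xwgj
Hunk 3: at line 6 remove [bfs,xvovf,gst] add [evxcc,ypau,rywkg] -> 12 lines: jjg eex wiqpc ejc zqcm asngf evxcc ypau rywkg tip ibz xwgj
Hunk 4: at line 5 remove [evxcc] add [yvx,pnct,gqwti] -> 14 lines: jjg eex wiqpc ejc zqcm asngf yvx pnct gqwti ypau rywkg tip ibz xwgj
Hunk 5: at line 6 remove [yvx,pnct,gqwti] add [fdhfg,zepkq] -> 13 lines: jjg eex wiqpc ejc zqcm asngf fdhfg zepkq ypau rywkg tip ibz xwgj
Hunk 6: at line 6 remove [fdhfg,zepkq] add [nbu,bakrn] -> 13 lines: jjg eex wiqpc ejc zqcm asngf nbu bakrn ypau rywkg tip ibz xwgj
Hunk 7: at line 5 remove [asngf,nbu] add [ooofs,qgf,qavmv] -> 14 lines: jjg eex wiqpc ejc zqcm ooofs qgf qavmv bakrn ypau rywkg tip ibz xwgj
Final line 3: wiqpc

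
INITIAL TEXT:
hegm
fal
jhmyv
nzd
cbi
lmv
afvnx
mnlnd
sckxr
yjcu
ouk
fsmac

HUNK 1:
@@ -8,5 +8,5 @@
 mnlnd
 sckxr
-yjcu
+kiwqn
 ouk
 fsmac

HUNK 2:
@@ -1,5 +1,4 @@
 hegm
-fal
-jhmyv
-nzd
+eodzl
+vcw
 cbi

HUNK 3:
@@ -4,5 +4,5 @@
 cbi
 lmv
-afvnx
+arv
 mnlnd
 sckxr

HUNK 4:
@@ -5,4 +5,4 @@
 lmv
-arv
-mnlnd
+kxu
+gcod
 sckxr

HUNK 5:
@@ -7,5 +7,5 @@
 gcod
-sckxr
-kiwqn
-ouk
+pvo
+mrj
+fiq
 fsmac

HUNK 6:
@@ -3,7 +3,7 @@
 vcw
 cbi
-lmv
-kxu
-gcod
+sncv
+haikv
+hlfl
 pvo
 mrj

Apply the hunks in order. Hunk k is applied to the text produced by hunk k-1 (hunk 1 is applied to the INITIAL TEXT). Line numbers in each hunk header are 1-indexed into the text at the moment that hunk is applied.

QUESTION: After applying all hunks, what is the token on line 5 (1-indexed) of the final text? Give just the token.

Hunk 1: at line 8 remove [yjcu] add [kiwqn] -> 12 lines: hegm fal jhmyv nzd cbi lmv afvnx mnlnd sckxr kiwqn ouk fsmac
Hunk 2: at line 1 remove [fal,jhmyv,nzd] add [eodzl,vcw] -> 11 lines: hegm eodzl vcw cbi lmv afvnx mnlnd sckxr kiwqn ouk fsmac
Hunk 3: at line 4 remove [afvnx] add [arv] -> 11 lines: hegm eodzl vcw cbi lmv arv mnlnd sckxr kiwqn ouk fsmac
Hunk 4: at line 5 remove [arv,mnlnd] add [kxu,gcod] -> 11 lines: hegm eodzl vcw cbi lmv kxu gcod sckxr kiwqn ouk fsmac
Hunk 5: at line 7 remove [sckxr,kiwqn,ouk] add [pvo,mrj,fiq] -> 11 lines: hegm eodzl vcw cbi lmv kxu gcod pvo mrj fiq fsmac
Hunk 6: at line 3 remove [lmv,kxu,gcod] add [sncv,haikv,hlfl] -> 11 lines: hegm eodzl vcw cbi sncv haikv hlfl pvo mrj fiq fsmac
Final line 5: sncv

Answer: sncv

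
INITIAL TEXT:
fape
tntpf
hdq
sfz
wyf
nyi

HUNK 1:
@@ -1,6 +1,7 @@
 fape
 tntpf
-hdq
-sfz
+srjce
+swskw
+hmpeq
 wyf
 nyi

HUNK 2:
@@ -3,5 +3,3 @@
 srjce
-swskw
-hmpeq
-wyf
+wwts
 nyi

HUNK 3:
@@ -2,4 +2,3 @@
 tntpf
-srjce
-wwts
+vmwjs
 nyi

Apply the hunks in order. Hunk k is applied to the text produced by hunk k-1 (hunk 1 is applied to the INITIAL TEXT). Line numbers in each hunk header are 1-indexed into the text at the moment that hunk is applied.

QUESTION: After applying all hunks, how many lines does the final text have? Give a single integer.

Answer: 4

Derivation:
Hunk 1: at line 1 remove [hdq,sfz] add [srjce,swskw,hmpeq] -> 7 lines: fape tntpf srjce swskw hmpeq wyf nyi
Hunk 2: at line 3 remove [swskw,hmpeq,wyf] add [wwts] -> 5 lines: fape tntpf srjce wwts nyi
Hunk 3: at line 2 remove [srjce,wwts] add [vmwjs] -> 4 lines: fape tntpf vmwjs nyi
Final line count: 4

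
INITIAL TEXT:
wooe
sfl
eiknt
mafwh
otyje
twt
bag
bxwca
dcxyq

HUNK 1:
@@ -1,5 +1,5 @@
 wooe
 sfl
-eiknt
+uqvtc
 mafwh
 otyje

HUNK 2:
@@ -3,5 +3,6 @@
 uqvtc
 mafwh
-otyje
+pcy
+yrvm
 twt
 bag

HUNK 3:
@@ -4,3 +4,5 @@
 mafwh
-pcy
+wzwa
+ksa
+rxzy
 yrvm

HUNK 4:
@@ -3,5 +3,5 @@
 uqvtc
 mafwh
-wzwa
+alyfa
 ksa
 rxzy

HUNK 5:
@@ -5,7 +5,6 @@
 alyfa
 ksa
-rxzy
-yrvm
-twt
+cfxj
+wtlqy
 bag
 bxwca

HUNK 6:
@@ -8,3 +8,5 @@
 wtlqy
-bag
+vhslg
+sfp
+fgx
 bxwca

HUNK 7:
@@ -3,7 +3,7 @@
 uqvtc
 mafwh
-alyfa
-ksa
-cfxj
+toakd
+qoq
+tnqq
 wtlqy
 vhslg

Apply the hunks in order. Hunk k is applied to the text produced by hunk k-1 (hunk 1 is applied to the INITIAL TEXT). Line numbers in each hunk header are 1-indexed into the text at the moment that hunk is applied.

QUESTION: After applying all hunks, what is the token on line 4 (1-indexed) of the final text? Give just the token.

Answer: mafwh

Derivation:
Hunk 1: at line 1 remove [eiknt] add [uqvtc] -> 9 lines: wooe sfl uqvtc mafwh otyje twt bag bxwca dcxyq
Hunk 2: at line 3 remove [otyje] add [pcy,yrvm] -> 10 lines: wooe sfl uqvtc mafwh pcy yrvm twt bag bxwca dcxyq
Hunk 3: at line 4 remove [pcy] add [wzwa,ksa,rxzy] -> 12 lines: wooe sfl uqvtc mafwh wzwa ksa rxzy yrvm twt bag bxwca dcxyq
Hunk 4: at line 3 remove [wzwa] add [alyfa] -> 12 lines: wooe sfl uqvtc mafwh alyfa ksa rxzy yrvm twt bag bxwca dcxyq
Hunk 5: at line 5 remove [rxzy,yrvm,twt] add [cfxj,wtlqy] -> 11 lines: wooe sfl uqvtc mafwh alyfa ksa cfxj wtlqy bag bxwca dcxyq
Hunk 6: at line 8 remove [bag] add [vhslg,sfp,fgx] -> 13 lines: wooe sfl uqvtc mafwh alyfa ksa cfxj wtlqy vhslg sfp fgx bxwca dcxyq
Hunk 7: at line 3 remove [alyfa,ksa,cfxj] add [toakd,qoq,tnqq] -> 13 lines: wooe sfl uqvtc mafwh toakd qoq tnqq wtlqy vhslg sfp fgx bxwca dcxyq
Final line 4: mafwh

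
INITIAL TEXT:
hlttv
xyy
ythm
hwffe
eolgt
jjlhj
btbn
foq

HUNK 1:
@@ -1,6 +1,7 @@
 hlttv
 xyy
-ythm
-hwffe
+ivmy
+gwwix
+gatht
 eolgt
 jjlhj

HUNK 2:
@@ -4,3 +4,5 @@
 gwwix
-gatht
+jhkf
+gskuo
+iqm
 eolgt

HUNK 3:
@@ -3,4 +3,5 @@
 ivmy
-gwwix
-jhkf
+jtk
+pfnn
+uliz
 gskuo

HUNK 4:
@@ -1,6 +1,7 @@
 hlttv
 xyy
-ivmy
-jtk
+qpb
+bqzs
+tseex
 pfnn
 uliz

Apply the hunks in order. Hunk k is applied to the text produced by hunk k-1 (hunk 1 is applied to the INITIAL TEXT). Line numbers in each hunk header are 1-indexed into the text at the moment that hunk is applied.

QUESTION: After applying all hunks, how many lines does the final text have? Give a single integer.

Hunk 1: at line 1 remove [ythm,hwffe] add [ivmy,gwwix,gatht] -> 9 lines: hlttv xyy ivmy gwwix gatht eolgt jjlhj btbn foq
Hunk 2: at line 4 remove [gatht] add [jhkf,gskuo,iqm] -> 11 lines: hlttv xyy ivmy gwwix jhkf gskuo iqm eolgt jjlhj btbn foq
Hunk 3: at line 3 remove [gwwix,jhkf] add [jtk,pfnn,uliz] -> 12 lines: hlttv xyy ivmy jtk pfnn uliz gskuo iqm eolgt jjlhj btbn foq
Hunk 4: at line 1 remove [ivmy,jtk] add [qpb,bqzs,tseex] -> 13 lines: hlttv xyy qpb bqzs tseex pfnn uliz gskuo iqm eolgt jjlhj btbn foq
Final line count: 13

Answer: 13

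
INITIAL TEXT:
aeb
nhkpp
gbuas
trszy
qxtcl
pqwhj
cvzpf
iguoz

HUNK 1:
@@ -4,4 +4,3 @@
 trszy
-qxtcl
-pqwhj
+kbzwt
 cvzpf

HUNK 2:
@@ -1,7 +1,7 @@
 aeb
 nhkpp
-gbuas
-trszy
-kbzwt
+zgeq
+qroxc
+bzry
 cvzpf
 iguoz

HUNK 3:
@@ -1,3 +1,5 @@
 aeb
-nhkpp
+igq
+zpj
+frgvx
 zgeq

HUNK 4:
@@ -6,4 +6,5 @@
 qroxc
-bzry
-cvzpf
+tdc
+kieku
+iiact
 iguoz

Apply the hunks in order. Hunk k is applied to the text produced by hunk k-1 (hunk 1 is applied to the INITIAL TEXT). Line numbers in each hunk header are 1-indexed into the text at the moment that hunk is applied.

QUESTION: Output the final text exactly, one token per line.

Hunk 1: at line 4 remove [qxtcl,pqwhj] add [kbzwt] -> 7 lines: aeb nhkpp gbuas trszy kbzwt cvzpf iguoz
Hunk 2: at line 1 remove [gbuas,trszy,kbzwt] add [zgeq,qroxc,bzry] -> 7 lines: aeb nhkpp zgeq qroxc bzry cvzpf iguoz
Hunk 3: at line 1 remove [nhkpp] add [igq,zpj,frgvx] -> 9 lines: aeb igq zpj frgvx zgeq qroxc bzry cvzpf iguoz
Hunk 4: at line 6 remove [bzry,cvzpf] add [tdc,kieku,iiact] -> 10 lines: aeb igq zpj frgvx zgeq qroxc tdc kieku iiact iguoz

Answer: aeb
igq
zpj
frgvx
zgeq
qroxc
tdc
kieku
iiact
iguoz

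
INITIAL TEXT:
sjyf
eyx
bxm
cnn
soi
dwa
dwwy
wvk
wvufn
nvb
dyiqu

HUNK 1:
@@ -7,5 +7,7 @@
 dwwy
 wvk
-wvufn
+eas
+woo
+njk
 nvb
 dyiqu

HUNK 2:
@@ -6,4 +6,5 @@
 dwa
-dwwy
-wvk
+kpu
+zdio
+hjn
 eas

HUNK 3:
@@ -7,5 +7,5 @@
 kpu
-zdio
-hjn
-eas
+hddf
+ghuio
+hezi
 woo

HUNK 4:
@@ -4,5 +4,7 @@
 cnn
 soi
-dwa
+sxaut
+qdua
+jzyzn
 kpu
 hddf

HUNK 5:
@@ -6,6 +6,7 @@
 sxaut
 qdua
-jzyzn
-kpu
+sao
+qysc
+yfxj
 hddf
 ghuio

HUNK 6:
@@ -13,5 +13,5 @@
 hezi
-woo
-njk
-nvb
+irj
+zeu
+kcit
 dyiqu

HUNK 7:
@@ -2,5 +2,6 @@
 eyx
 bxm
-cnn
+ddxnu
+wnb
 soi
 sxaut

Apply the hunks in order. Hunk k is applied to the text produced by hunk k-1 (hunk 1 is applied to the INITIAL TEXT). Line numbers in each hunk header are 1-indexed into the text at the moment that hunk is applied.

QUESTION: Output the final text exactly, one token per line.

Hunk 1: at line 7 remove [wvufn] add [eas,woo,njk] -> 13 lines: sjyf eyx bxm cnn soi dwa dwwy wvk eas woo njk nvb dyiqu
Hunk 2: at line 6 remove [dwwy,wvk] add [kpu,zdio,hjn] -> 14 lines: sjyf eyx bxm cnn soi dwa kpu zdio hjn eas woo njk nvb dyiqu
Hunk 3: at line 7 remove [zdio,hjn,eas] add [hddf,ghuio,hezi] -> 14 lines: sjyf eyx bxm cnn soi dwa kpu hddf ghuio hezi woo njk nvb dyiqu
Hunk 4: at line 4 remove [dwa] add [sxaut,qdua,jzyzn] -> 16 lines: sjyf eyx bxm cnn soi sxaut qdua jzyzn kpu hddf ghuio hezi woo njk nvb dyiqu
Hunk 5: at line 6 remove [jzyzn,kpu] add [sao,qysc,yfxj] -> 17 lines: sjyf eyx bxm cnn soi sxaut qdua sao qysc yfxj hddf ghuio hezi woo njk nvb dyiqu
Hunk 6: at line 13 remove [woo,njk,nvb] add [irj,zeu,kcit] -> 17 lines: sjyf eyx bxm cnn soi sxaut qdua sao qysc yfxj hddf ghuio hezi irj zeu kcit dyiqu
Hunk 7: at line 2 remove [cnn] add [ddxnu,wnb] -> 18 lines: sjyf eyx bxm ddxnu wnb soi sxaut qdua sao qysc yfxj hddf ghuio hezi irj zeu kcit dyiqu

Answer: sjyf
eyx
bxm
ddxnu
wnb
soi
sxaut
qdua
sao
qysc
yfxj
hddf
ghuio
hezi
irj
zeu
kcit
dyiqu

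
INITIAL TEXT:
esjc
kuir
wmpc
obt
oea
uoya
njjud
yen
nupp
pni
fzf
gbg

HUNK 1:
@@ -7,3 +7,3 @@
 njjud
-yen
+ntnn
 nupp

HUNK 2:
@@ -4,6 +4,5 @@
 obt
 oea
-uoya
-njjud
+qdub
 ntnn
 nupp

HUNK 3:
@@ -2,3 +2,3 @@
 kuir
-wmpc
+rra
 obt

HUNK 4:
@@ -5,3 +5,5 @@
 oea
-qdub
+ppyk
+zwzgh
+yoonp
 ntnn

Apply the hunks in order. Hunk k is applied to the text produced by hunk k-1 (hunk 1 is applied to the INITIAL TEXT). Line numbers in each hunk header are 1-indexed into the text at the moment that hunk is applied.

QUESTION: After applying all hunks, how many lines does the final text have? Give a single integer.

Answer: 13

Derivation:
Hunk 1: at line 7 remove [yen] add [ntnn] -> 12 lines: esjc kuir wmpc obt oea uoya njjud ntnn nupp pni fzf gbg
Hunk 2: at line 4 remove [uoya,njjud] add [qdub] -> 11 lines: esjc kuir wmpc obt oea qdub ntnn nupp pni fzf gbg
Hunk 3: at line 2 remove [wmpc] add [rra] -> 11 lines: esjc kuir rra obt oea qdub ntnn nupp pni fzf gbg
Hunk 4: at line 5 remove [qdub] add [ppyk,zwzgh,yoonp] -> 13 lines: esjc kuir rra obt oea ppyk zwzgh yoonp ntnn nupp pni fzf gbg
Final line count: 13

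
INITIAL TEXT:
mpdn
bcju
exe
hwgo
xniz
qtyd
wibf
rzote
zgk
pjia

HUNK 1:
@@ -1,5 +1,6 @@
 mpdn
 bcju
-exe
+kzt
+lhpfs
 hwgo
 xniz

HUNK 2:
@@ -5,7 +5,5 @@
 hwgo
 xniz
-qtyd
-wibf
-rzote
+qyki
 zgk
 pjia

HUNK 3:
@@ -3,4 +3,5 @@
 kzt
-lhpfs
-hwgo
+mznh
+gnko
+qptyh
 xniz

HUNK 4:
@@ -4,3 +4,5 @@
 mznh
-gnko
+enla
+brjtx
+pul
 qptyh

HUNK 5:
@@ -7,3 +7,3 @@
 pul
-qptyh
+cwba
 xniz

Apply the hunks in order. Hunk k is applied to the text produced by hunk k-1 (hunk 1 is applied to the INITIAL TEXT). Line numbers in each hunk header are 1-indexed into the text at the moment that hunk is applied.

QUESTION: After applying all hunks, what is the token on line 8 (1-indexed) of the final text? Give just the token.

Hunk 1: at line 1 remove [exe] add [kzt,lhpfs] -> 11 lines: mpdn bcju kzt lhpfs hwgo xniz qtyd wibf rzote zgk pjia
Hunk 2: at line 5 remove [qtyd,wibf,rzote] add [qyki] -> 9 lines: mpdn bcju kzt lhpfs hwgo xniz qyki zgk pjia
Hunk 3: at line 3 remove [lhpfs,hwgo] add [mznh,gnko,qptyh] -> 10 lines: mpdn bcju kzt mznh gnko qptyh xniz qyki zgk pjia
Hunk 4: at line 4 remove [gnko] add [enla,brjtx,pul] -> 12 lines: mpdn bcju kzt mznh enla brjtx pul qptyh xniz qyki zgk pjia
Hunk 5: at line 7 remove [qptyh] add [cwba] -> 12 lines: mpdn bcju kzt mznh enla brjtx pul cwba xniz qyki zgk pjia
Final line 8: cwba

Answer: cwba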